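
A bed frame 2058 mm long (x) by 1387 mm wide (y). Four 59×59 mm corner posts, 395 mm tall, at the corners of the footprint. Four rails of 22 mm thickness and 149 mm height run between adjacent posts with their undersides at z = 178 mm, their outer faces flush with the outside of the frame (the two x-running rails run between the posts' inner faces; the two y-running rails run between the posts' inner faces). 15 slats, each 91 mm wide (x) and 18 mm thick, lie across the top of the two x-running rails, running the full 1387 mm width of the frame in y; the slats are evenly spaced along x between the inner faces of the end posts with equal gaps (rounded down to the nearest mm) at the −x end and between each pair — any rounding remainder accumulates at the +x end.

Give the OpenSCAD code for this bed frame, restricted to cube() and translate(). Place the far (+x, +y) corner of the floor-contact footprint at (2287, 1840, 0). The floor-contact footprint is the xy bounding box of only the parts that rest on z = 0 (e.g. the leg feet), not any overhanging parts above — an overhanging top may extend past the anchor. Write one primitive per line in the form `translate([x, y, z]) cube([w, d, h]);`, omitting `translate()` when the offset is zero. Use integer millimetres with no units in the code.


translate([229, 453, 0]) cube([59, 59, 395]);
translate([229, 1781, 0]) cube([59, 59, 395]);
translate([2228, 453, 0]) cube([59, 59, 395]);
translate([2228, 1781, 0]) cube([59, 59, 395]);
translate([288, 453, 178]) cube([1940, 22, 149]);
translate([288, 1818, 178]) cube([1940, 22, 149]);
translate([229, 512, 178]) cube([22, 1269, 149]);
translate([2265, 512, 178]) cube([22, 1269, 149]);
translate([323, 453, 327]) cube([91, 1387, 18]);
translate([449, 453, 327]) cube([91, 1387, 18]);
translate([575, 453, 327]) cube([91, 1387, 18]);
translate([701, 453, 327]) cube([91, 1387, 18]);
translate([827, 453, 327]) cube([91, 1387, 18]);
translate([953, 453, 327]) cube([91, 1387, 18]);
translate([1079, 453, 327]) cube([91, 1387, 18]);
translate([1205, 453, 327]) cube([91, 1387, 18]);
translate([1331, 453, 327]) cube([91, 1387, 18]);
translate([1457, 453, 327]) cube([91, 1387, 18]);
translate([1583, 453, 327]) cube([91, 1387, 18]);
translate([1709, 453, 327]) cube([91, 1387, 18]);
translate([1835, 453, 327]) cube([91, 1387, 18]);
translate([1961, 453, 327]) cube([91, 1387, 18]);
translate([2087, 453, 327]) cube([91, 1387, 18]);


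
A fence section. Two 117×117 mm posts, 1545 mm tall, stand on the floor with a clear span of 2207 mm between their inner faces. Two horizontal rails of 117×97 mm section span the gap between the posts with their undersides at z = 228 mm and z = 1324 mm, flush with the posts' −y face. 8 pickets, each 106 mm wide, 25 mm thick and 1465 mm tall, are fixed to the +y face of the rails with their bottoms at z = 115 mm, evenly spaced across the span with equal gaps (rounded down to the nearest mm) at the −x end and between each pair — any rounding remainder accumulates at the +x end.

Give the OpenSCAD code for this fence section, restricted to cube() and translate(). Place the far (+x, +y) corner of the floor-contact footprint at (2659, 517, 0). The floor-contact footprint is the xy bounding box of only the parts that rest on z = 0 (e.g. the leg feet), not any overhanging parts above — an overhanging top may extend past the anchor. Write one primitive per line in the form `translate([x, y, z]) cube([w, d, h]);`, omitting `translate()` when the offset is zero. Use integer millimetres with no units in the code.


translate([218, 400, 0]) cube([117, 117, 1545]);
translate([2542, 400, 0]) cube([117, 117, 1545]);
translate([335, 400, 228]) cube([2207, 117, 97]);
translate([335, 400, 1324]) cube([2207, 117, 97]);
translate([486, 517, 115]) cube([106, 25, 1465]);
translate([743, 517, 115]) cube([106, 25, 1465]);
translate([1000, 517, 115]) cube([106, 25, 1465]);
translate([1257, 517, 115]) cube([106, 25, 1465]);
translate([1514, 517, 115]) cube([106, 25, 1465]);
translate([1771, 517, 115]) cube([106, 25, 1465]);
translate([2028, 517, 115]) cube([106, 25, 1465]);
translate([2285, 517, 115]) cube([106, 25, 1465]);


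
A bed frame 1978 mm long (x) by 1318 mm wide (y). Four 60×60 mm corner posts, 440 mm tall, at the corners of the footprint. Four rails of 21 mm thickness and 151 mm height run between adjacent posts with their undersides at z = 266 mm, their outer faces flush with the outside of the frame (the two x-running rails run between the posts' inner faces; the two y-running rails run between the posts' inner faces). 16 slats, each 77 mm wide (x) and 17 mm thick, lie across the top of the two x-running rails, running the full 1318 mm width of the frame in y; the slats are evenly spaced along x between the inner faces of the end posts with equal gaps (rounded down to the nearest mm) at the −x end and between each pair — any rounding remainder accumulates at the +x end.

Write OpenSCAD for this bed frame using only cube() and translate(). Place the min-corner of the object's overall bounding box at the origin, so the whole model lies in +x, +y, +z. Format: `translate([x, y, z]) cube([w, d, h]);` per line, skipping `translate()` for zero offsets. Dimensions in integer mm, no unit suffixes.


cube([60, 60, 440]);
translate([0, 1258, 0]) cube([60, 60, 440]);
translate([1918, 0, 0]) cube([60, 60, 440]);
translate([1918, 1258, 0]) cube([60, 60, 440]);
translate([60, 0, 266]) cube([1858, 21, 151]);
translate([60, 1297, 266]) cube([1858, 21, 151]);
translate([0, 60, 266]) cube([21, 1198, 151]);
translate([1957, 60, 266]) cube([21, 1198, 151]);
translate([96, 0, 417]) cube([77, 1318, 17]);
translate([209, 0, 417]) cube([77, 1318, 17]);
translate([322, 0, 417]) cube([77, 1318, 17]);
translate([435, 0, 417]) cube([77, 1318, 17]);
translate([548, 0, 417]) cube([77, 1318, 17]);
translate([661, 0, 417]) cube([77, 1318, 17]);
translate([774, 0, 417]) cube([77, 1318, 17]);
translate([887, 0, 417]) cube([77, 1318, 17]);
translate([1000, 0, 417]) cube([77, 1318, 17]);
translate([1113, 0, 417]) cube([77, 1318, 17]);
translate([1226, 0, 417]) cube([77, 1318, 17]);
translate([1339, 0, 417]) cube([77, 1318, 17]);
translate([1452, 0, 417]) cube([77, 1318, 17]);
translate([1565, 0, 417]) cube([77, 1318, 17]);
translate([1678, 0, 417]) cube([77, 1318, 17]);
translate([1791, 0, 417]) cube([77, 1318, 17]);


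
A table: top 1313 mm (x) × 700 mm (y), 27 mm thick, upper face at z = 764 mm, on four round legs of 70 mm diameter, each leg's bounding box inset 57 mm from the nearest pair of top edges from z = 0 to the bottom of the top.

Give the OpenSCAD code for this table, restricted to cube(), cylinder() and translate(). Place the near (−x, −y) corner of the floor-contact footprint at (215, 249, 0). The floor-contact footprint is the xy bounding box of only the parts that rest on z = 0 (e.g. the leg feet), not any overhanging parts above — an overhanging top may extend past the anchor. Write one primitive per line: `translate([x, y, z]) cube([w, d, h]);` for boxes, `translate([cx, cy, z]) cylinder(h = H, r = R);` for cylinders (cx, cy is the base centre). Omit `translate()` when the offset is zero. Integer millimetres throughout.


translate([158, 192, 737]) cube([1313, 700, 27]);
translate([250, 284, 0]) cylinder(h = 737, r = 35);
translate([1379, 284, 0]) cylinder(h = 737, r = 35);
translate([250, 800, 0]) cylinder(h = 737, r = 35);
translate([1379, 800, 0]) cylinder(h = 737, r = 35);


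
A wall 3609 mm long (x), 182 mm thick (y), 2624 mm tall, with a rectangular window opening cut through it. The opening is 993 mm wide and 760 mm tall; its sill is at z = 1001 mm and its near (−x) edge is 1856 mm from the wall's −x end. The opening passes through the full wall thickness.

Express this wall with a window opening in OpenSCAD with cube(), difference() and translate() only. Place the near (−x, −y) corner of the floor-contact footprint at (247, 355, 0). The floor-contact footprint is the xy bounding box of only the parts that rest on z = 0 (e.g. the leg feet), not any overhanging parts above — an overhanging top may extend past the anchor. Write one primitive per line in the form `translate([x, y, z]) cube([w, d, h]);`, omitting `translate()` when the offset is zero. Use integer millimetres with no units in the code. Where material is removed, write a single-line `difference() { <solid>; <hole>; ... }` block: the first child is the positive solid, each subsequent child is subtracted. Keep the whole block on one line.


difference() { translate([247, 355, 0]) cube([3609, 182, 2624]); translate([2103, 355, 1001]) cube([993, 182, 760]); }


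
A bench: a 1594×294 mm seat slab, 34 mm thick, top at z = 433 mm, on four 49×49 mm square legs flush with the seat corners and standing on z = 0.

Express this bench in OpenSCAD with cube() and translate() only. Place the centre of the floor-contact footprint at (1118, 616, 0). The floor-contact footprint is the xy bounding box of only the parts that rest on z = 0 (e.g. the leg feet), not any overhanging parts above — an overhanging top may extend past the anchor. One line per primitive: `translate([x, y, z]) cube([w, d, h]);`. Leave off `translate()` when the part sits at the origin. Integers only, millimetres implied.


// leg_h = 433 − 34 = 399
translate([321, 469, 399]) cube([1594, 294, 34]);
translate([321, 469, 0]) cube([49, 49, 399]);
translate([321, 714, 0]) cube([49, 49, 399]);
translate([1866, 469, 0]) cube([49, 49, 399]);
translate([1866, 714, 0]) cube([49, 49, 399]);


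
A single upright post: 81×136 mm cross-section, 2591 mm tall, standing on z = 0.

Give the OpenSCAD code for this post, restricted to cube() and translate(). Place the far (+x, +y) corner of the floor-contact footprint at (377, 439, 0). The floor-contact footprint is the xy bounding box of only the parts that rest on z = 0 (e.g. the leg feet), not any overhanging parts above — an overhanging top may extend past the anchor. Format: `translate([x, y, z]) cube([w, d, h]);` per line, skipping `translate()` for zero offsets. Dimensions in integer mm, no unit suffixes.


translate([296, 303, 0]) cube([81, 136, 2591]);


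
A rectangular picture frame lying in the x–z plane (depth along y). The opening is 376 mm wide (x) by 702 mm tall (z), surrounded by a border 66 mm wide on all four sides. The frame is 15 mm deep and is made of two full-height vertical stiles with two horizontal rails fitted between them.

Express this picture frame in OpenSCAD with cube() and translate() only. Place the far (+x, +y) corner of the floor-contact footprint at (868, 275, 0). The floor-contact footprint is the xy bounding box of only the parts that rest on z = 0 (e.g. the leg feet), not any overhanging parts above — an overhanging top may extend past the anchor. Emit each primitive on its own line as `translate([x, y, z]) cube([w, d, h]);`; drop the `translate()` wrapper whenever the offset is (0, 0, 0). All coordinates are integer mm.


translate([360, 260, 0]) cube([66, 15, 834]);
translate([802, 260, 0]) cube([66, 15, 834]);
translate([426, 260, 0]) cube([376, 15, 66]);
translate([426, 260, 768]) cube([376, 15, 66]);


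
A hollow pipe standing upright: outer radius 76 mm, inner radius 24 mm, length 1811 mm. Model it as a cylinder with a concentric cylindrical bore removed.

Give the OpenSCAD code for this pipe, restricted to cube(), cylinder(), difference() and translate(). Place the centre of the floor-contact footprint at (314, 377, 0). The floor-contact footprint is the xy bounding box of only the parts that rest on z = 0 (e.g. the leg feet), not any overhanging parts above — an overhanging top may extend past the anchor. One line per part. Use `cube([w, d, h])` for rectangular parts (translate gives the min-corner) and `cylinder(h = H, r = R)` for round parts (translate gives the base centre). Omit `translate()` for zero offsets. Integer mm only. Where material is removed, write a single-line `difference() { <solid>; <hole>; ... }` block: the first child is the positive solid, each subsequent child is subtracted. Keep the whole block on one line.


difference() { translate([314, 377, 0]) cylinder(h = 1811, r = 76); translate([314, 377, 0]) cylinder(h = 1811, r = 24); }


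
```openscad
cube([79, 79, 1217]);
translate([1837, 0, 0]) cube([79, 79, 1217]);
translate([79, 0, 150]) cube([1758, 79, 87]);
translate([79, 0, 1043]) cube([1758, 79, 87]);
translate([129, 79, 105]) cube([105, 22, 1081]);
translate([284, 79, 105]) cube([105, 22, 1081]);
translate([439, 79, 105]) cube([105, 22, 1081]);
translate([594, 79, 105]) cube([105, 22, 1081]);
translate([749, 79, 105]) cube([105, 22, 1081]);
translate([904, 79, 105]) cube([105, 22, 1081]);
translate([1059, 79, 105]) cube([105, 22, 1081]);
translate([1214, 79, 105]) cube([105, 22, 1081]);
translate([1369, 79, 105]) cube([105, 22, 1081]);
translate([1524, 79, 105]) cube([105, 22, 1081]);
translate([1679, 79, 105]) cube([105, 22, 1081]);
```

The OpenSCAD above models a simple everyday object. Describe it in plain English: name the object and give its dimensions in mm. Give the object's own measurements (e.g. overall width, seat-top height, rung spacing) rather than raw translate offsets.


A fence section. Two 79×79 mm posts, 1217 mm tall, stand on the floor with a clear span of 1758 mm between their inner faces. Two horizontal rails of 79×87 mm section span the gap between the posts with their undersides at z = 150 mm and z = 1043 mm, flush with the posts' −y face. 11 pickets, each 105 mm wide, 22 mm thick and 1081 mm tall, are fixed to the +y face of the rails with their bottoms at z = 105 mm, spaced across the span with a 50 mm gap after the −x post and between neighbouring pickets, with 53 mm left before the +x post.


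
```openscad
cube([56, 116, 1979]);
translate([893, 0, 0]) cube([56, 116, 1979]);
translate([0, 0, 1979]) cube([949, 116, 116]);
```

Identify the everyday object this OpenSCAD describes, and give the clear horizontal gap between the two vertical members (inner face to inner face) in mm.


A door frame. The clear opening width is 837 mm.

Two 1979 mm tall posts with a header on top — a door frame. The left jamb is 56 mm wide at x = 0; the right jamb starts at x = 893. The clear opening is 893 − 56 = 837 mm.


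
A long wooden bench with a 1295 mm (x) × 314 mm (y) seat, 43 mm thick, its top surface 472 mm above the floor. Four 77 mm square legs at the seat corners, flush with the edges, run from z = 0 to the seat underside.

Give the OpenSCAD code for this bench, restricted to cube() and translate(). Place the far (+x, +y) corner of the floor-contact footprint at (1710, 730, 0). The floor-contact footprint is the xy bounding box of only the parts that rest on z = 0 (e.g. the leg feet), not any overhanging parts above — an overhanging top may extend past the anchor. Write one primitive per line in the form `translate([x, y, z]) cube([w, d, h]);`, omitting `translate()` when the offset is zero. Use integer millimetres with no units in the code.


// leg_h = 472 − 43 = 429
translate([415, 416, 429]) cube([1295, 314, 43]);
translate([415, 416, 0]) cube([77, 77, 429]);
translate([415, 653, 0]) cube([77, 77, 429]);
translate([1633, 416, 0]) cube([77, 77, 429]);
translate([1633, 653, 0]) cube([77, 77, 429]);


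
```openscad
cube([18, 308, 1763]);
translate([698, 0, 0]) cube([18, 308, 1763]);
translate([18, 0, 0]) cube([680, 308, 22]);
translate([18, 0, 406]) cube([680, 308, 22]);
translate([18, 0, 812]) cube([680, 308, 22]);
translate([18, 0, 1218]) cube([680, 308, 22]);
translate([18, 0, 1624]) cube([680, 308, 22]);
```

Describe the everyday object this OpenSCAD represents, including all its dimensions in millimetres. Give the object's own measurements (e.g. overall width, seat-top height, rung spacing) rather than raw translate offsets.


An open bookshelf. Two side panels, each 18 mm thick, 308 mm deep and 1763 mm tall, stand 716 mm apart (outside-to-outside). Between them sit 5 shelves, each 22 mm thick and 308 mm deep, spanning the full gap between the sides. The bottom shelf rests on the floor (its underside at z = 0) and the clear gap between one shelf's top and the next shelf's underside is 384 mm.


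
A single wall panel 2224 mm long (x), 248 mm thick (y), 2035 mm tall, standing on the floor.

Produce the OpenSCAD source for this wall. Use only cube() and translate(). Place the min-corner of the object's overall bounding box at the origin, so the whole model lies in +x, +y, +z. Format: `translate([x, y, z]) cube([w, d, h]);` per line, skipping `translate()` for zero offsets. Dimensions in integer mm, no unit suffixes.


cube([2224, 248, 2035]);


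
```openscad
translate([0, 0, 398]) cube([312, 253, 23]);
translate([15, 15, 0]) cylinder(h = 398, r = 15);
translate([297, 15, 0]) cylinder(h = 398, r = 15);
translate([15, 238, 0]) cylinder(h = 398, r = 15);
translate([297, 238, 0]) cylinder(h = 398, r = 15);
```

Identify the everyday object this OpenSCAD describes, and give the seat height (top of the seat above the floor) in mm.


A stool. The seat height is 421 mm.

A 312×253×23 slab at z = 398 on four corner cylinders — a stool. The seat top is 398 + 23 = 421 mm.


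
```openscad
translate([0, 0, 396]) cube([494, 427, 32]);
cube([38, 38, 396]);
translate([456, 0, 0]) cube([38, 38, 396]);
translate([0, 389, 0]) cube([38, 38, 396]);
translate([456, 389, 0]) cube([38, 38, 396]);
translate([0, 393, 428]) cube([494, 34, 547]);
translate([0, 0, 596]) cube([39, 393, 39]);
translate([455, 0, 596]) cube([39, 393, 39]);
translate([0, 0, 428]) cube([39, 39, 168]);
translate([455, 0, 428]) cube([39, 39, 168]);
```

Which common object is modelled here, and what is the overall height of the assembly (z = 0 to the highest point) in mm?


A chair. The overall height is 975 mm.

A slab on four corner posts with a tall panel at the back — a chair. The seat slab sits at z = 396 with thickness 32, and the 547 mm backrest starts at the seat top, so the overall height is 396 + 32 + 547 = 975 mm.


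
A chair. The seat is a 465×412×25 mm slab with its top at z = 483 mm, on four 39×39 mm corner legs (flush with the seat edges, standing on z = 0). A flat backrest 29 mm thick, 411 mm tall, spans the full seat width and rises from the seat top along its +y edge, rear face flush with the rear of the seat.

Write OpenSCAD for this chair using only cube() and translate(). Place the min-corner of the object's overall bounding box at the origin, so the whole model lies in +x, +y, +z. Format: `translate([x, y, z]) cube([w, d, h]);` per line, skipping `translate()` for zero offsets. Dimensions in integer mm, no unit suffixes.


translate([0, 0, 458]) cube([465, 412, 25]);
cube([39, 39, 458]);
translate([426, 0, 0]) cube([39, 39, 458]);
translate([0, 373, 0]) cube([39, 39, 458]);
translate([426, 373, 0]) cube([39, 39, 458]);
translate([0, 383, 483]) cube([465, 29, 411]);


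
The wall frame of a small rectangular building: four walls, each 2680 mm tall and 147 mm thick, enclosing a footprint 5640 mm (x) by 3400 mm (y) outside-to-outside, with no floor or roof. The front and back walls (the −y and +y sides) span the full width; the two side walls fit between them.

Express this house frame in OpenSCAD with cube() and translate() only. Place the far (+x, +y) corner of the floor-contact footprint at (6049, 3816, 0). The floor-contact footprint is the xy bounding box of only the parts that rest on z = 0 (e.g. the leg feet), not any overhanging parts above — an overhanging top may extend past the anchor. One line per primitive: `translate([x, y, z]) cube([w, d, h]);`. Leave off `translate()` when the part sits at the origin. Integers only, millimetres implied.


translate([409, 416, 0]) cube([5640, 147, 2680]);
translate([409, 3669, 0]) cube([5640, 147, 2680]);
translate([409, 563, 0]) cube([147, 3106, 2680]);
translate([5902, 563, 0]) cube([147, 3106, 2680]);


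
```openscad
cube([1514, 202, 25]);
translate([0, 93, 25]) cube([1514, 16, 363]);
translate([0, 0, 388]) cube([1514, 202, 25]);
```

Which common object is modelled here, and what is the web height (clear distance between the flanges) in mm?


An I-beam. The web height is 363 mm.

Two wide flanges with a thin centred web — an I-beam. Overall 413 mm minus two 25 mm flanges gives a web of 413 − 2·25 = 363 mm.


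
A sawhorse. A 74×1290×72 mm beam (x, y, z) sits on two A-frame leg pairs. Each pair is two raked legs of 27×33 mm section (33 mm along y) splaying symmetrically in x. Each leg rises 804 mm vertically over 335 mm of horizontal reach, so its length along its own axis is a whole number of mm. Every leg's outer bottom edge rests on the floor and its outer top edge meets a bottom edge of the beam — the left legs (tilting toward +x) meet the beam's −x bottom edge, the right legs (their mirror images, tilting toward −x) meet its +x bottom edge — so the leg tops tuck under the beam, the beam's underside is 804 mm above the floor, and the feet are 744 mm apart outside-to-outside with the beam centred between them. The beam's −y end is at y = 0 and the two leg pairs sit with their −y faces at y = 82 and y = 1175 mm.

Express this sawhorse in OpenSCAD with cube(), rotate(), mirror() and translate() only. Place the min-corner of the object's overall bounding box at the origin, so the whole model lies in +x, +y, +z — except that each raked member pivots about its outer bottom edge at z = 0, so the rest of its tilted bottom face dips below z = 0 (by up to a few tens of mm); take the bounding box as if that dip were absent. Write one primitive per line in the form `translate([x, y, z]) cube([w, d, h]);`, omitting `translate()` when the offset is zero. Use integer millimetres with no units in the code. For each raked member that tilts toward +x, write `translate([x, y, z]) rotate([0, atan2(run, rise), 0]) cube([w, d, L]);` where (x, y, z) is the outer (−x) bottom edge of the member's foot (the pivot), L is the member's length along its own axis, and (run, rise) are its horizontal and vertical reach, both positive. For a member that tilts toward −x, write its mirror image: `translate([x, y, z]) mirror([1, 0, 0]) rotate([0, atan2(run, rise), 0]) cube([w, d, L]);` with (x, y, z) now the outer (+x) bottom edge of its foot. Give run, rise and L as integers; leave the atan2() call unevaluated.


translate([335, 0, 804]) cube([74, 1290, 72]);
translate([0, 82, 0]) rotate([0, atan2(335, 804), 0]) cube([27, 33, 871]);
translate([744, 82, 0]) mirror([1, 0, 0]) rotate([0, atan2(335, 804), 0]) cube([27, 33, 871]);
translate([0, 1175, 0]) rotate([0, atan2(335, 804), 0]) cube([27, 33, 871]);
translate([744, 1175, 0]) mirror([1, 0, 0]) rotate([0, atan2(335, 804), 0]) cube([27, 33, 871]);


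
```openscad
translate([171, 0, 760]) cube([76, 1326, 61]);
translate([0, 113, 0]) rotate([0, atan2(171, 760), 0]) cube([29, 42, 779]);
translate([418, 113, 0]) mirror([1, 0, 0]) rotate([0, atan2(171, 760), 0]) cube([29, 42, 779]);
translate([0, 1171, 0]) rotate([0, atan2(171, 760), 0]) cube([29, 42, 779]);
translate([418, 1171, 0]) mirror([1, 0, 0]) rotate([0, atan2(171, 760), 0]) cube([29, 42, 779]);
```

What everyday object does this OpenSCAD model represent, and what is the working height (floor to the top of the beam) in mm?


A sawhorse. The overall height is 821 mm.

A beam across two mirrored pairs of raked legs — a sawhorse. The beam's underside is at z = 760 (matching the legs' vertical rise in atan2(171, 760)) and the beam is 61 mm tall, so its top is at 760 + 61 = 821 mm. The raked legs top out at the beam's underside, so that is the highest point.


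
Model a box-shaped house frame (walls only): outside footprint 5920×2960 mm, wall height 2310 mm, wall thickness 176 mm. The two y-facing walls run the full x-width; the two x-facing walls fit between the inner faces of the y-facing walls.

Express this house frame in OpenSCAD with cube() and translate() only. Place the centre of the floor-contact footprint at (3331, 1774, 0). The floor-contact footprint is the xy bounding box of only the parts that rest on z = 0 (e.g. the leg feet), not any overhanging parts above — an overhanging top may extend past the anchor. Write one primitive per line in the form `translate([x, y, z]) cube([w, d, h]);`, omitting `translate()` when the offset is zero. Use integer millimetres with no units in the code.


translate([371, 294, 0]) cube([5920, 176, 2310]);
translate([371, 3078, 0]) cube([5920, 176, 2310]);
translate([371, 470, 0]) cube([176, 2608, 2310]);
translate([6115, 470, 0]) cube([176, 2608, 2310]);


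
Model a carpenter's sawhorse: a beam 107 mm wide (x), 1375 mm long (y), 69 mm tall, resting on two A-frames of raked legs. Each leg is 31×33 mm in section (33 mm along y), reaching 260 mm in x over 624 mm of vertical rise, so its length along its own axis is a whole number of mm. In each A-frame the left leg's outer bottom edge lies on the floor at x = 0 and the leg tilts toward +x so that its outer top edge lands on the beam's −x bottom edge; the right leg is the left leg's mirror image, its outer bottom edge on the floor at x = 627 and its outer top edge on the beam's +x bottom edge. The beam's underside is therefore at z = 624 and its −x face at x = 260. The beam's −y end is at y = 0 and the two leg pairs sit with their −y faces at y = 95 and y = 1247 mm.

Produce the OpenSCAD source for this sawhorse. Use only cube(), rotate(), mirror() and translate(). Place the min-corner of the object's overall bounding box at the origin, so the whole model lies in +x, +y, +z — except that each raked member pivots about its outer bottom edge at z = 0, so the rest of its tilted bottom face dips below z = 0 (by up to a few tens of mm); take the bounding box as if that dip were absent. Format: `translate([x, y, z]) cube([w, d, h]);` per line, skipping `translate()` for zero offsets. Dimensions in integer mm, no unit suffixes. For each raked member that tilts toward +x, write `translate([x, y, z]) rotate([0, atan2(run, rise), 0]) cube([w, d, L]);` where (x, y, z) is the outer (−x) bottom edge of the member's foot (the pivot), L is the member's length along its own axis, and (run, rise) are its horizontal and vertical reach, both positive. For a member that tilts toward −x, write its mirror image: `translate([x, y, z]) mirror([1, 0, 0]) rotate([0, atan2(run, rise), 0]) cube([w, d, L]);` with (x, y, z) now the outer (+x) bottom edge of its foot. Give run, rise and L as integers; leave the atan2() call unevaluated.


translate([260, 0, 624]) cube([107, 1375, 69]);
translate([0, 95, 0]) rotate([0, atan2(260, 624), 0]) cube([31, 33, 676]);
translate([627, 95, 0]) mirror([1, 0, 0]) rotate([0, atan2(260, 624), 0]) cube([31, 33, 676]);
translate([0, 1247, 0]) rotate([0, atan2(260, 624), 0]) cube([31, 33, 676]);
translate([627, 1247, 0]) mirror([1, 0, 0]) rotate([0, atan2(260, 624), 0]) cube([31, 33, 676]);


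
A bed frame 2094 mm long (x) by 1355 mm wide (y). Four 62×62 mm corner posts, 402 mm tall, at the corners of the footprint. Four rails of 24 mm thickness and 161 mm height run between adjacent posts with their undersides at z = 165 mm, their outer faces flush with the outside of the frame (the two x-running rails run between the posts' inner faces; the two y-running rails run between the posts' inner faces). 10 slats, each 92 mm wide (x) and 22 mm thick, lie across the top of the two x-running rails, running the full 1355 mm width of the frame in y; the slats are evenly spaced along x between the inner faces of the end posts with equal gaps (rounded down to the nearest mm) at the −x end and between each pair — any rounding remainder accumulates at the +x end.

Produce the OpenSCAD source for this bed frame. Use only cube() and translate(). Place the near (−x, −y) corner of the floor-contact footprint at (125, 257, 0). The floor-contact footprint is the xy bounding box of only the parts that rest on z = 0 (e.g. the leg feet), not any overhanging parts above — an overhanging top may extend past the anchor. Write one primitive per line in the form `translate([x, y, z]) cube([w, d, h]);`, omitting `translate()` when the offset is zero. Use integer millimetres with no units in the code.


// slat z = rail_z + rail_h = 165 + 161 = 326
// slat gap = ⌊(1970 − 10·92) / 11⌋ = 95
translate([125, 257, 0]) cube([62, 62, 402]);
translate([125, 1550, 0]) cube([62, 62, 402]);
translate([2157, 257, 0]) cube([62, 62, 402]);
translate([2157, 1550, 0]) cube([62, 62, 402]);
translate([187, 257, 165]) cube([1970, 24, 161]);
translate([187, 1588, 165]) cube([1970, 24, 161]);
translate([125, 319, 165]) cube([24, 1231, 161]);
translate([2195, 319, 165]) cube([24, 1231, 161]);
translate([282, 257, 326]) cube([92, 1355, 22]);
translate([469, 257, 326]) cube([92, 1355, 22]);
translate([656, 257, 326]) cube([92, 1355, 22]);
translate([843, 257, 326]) cube([92, 1355, 22]);
translate([1030, 257, 326]) cube([92, 1355, 22]);
translate([1217, 257, 326]) cube([92, 1355, 22]);
translate([1404, 257, 326]) cube([92, 1355, 22]);
translate([1591, 257, 326]) cube([92, 1355, 22]);
translate([1778, 257, 326]) cube([92, 1355, 22]);
translate([1965, 257, 326]) cube([92, 1355, 22]);


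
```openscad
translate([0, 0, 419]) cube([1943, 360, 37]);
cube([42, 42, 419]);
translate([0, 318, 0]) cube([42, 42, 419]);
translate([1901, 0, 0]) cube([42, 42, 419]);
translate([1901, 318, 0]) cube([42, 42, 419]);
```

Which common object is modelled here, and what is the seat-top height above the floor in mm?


A bench. The seat-top height is 456 mm.

A long slab on four corner posts — a bench. The slab sits at z = 419 with thickness 37, so the top is 419 + 37 = 456 mm.


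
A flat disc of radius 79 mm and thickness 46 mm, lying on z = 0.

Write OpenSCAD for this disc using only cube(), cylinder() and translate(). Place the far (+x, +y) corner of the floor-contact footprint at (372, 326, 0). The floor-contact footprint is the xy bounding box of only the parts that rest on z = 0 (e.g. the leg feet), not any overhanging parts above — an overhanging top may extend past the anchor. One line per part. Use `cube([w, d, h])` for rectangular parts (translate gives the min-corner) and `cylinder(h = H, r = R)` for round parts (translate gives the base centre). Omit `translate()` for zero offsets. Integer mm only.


translate([293, 247, 0]) cylinder(h = 46, r = 79);


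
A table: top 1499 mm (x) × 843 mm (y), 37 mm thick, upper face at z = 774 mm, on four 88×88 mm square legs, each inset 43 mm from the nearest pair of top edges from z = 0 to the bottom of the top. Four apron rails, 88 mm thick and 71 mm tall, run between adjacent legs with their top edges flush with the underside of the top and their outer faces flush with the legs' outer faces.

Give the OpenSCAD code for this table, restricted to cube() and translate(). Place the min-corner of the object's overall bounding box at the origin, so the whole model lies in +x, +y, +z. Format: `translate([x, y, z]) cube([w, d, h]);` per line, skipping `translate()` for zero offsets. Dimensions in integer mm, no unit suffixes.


// leg_h = 774 - 37 = 737
// apron z = 737 - 71 = 666
translate([0, 0, 737]) cube([1499, 843, 37]);
translate([43, 43, 0]) cube([88, 88, 737]);
translate([1368, 43, 0]) cube([88, 88, 737]);
translate([43, 712, 0]) cube([88, 88, 737]);
translate([1368, 712, 0]) cube([88, 88, 737]);
translate([131, 43, 666]) cube([1237, 88, 71]);
translate([131, 712, 666]) cube([1237, 88, 71]);
translate([43, 131, 666]) cube([88, 581, 71]);
translate([1368, 131, 666]) cube([88, 581, 71]);


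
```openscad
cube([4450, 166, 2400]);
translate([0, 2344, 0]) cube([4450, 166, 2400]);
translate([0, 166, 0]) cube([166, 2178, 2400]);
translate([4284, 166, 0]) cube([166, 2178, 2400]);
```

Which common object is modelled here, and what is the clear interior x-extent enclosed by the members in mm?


A house (or room) frame. The interior width is 4118 mm.

Four 2400 mm walls enclosing a rectangle with no floor or roof — a room or house frame. Outside width is 4450 mm and wall thickness is 166 mm, so the interior width is 4450 − 2 × 166 = 4118 mm.


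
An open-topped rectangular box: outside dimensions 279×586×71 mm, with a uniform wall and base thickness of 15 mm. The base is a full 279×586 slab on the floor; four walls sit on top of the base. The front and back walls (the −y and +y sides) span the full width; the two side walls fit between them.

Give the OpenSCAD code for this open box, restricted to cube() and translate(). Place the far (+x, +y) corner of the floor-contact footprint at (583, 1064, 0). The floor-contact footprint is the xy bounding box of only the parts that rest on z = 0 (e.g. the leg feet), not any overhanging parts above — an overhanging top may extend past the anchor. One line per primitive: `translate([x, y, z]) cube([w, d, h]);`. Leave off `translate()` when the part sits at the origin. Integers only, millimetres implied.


translate([304, 478, 0]) cube([279, 586, 15]);
translate([304, 478, 15]) cube([279, 15, 56]);
translate([304, 1049, 15]) cube([279, 15, 56]);
translate([304, 493, 15]) cube([15, 556, 56]);
translate([568, 493, 15]) cube([15, 556, 56]);


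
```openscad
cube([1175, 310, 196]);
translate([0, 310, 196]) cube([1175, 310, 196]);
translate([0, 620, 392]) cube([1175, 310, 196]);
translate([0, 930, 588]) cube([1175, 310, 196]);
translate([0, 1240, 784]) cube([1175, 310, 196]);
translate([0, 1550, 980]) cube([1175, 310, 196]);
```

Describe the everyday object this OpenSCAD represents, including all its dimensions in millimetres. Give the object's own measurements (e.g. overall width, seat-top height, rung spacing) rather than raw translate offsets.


A straight staircase of 6 solid steps. Each step is 1175 mm wide (x), 310 mm deep (y, the going) and 196 mm tall (the rise). The first step rests on the floor; each subsequent step sits one going further in +y and one rise higher in +z, directly behind and above the previous step with no overlap.


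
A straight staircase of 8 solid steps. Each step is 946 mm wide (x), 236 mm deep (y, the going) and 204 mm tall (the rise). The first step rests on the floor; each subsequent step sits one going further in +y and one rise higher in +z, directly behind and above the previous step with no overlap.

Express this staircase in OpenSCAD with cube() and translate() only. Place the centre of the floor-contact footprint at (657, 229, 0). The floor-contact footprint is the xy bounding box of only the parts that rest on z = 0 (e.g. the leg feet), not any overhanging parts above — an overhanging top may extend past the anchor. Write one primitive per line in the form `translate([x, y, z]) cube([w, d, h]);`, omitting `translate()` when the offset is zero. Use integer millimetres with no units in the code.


translate([184, 111, 0]) cube([946, 236, 204]);
translate([184, 347, 204]) cube([946, 236, 204]);
translate([184, 583, 408]) cube([946, 236, 204]);
translate([184, 819, 612]) cube([946, 236, 204]);
translate([184, 1055, 816]) cube([946, 236, 204]);
translate([184, 1291, 1020]) cube([946, 236, 204]);
translate([184, 1527, 1224]) cube([946, 236, 204]);
translate([184, 1763, 1428]) cube([946, 236, 204]);


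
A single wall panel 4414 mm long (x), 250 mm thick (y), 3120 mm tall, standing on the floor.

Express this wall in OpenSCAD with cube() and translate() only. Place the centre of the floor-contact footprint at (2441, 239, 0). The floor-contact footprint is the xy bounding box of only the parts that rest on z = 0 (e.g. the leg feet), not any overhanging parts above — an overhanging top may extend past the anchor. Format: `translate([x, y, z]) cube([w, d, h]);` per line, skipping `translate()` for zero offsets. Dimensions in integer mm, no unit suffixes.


translate([234, 114, 0]) cube([4414, 250, 3120]);


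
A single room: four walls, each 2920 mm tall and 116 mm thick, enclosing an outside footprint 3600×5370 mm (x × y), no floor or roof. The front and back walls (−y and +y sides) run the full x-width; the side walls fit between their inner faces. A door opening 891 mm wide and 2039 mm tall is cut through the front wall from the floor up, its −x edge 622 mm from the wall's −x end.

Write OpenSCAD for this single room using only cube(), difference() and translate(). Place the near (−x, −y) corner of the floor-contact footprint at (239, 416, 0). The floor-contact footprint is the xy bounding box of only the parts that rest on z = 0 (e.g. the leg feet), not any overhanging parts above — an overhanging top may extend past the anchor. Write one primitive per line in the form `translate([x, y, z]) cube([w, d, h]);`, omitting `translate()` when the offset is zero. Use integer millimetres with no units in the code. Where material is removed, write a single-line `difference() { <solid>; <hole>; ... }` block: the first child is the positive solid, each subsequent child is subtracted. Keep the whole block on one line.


difference() { translate([239, 416, 0]) cube([3600, 116, 2920]); translate([861, 416, 0]) cube([891, 116, 2039]); }
translate([239, 5670, 0]) cube([3600, 116, 2920]);
translate([239, 532, 0]) cube([116, 5138, 2920]);
translate([3723, 532, 0]) cube([116, 5138, 2920]);


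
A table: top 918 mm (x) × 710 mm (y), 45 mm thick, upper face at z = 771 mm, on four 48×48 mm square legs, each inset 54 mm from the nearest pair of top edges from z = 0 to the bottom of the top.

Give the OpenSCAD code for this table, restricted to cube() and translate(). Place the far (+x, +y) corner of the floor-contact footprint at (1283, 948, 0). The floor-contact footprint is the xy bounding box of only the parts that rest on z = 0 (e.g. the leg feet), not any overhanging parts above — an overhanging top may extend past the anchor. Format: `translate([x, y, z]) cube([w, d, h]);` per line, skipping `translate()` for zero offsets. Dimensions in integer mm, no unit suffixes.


// leg_h = 771 - 45 = 726
translate([419, 292, 726]) cube([918, 710, 45]);
translate([473, 346, 0]) cube([48, 48, 726]);
translate([1235, 346, 0]) cube([48, 48, 726]);
translate([473, 900, 0]) cube([48, 48, 726]);
translate([1235, 900, 0]) cube([48, 48, 726]);


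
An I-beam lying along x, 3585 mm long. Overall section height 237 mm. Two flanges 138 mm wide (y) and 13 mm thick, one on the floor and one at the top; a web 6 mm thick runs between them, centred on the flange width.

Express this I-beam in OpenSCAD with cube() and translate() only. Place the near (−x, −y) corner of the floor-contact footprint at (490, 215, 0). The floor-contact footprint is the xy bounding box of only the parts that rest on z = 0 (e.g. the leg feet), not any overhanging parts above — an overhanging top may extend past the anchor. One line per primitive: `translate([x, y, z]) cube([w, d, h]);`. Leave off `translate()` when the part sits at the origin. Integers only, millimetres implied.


translate([490, 215, 0]) cube([3585, 138, 13]);
translate([490, 281, 13]) cube([3585, 6, 211]);
translate([490, 215, 224]) cube([3585, 138, 13]);


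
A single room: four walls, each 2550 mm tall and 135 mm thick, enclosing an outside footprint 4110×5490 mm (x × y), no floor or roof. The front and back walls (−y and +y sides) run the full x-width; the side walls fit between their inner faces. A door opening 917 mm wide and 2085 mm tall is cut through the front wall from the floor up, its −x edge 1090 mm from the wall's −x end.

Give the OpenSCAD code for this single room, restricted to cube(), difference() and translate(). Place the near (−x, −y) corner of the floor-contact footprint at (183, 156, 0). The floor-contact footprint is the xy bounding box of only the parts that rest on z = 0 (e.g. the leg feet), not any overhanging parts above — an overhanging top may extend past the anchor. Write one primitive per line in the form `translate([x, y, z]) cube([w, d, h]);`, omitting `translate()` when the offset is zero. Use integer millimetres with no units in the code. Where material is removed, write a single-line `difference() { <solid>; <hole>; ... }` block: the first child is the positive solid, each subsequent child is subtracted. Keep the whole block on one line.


difference() { translate([183, 156, 0]) cube([4110, 135, 2550]); translate([1273, 156, 0]) cube([917, 135, 2085]); }
translate([183, 5511, 0]) cube([4110, 135, 2550]);
translate([183, 291, 0]) cube([135, 5220, 2550]);
translate([4158, 291, 0]) cube([135, 5220, 2550]);
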